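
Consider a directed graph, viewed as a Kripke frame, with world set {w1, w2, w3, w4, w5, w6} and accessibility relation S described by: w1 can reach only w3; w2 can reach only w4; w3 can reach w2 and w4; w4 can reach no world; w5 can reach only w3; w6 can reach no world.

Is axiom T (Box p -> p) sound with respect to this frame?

Axiom T corresponds to the accessibility relation being reflexive.
Reflexive: no — w1 is not related to itself.

No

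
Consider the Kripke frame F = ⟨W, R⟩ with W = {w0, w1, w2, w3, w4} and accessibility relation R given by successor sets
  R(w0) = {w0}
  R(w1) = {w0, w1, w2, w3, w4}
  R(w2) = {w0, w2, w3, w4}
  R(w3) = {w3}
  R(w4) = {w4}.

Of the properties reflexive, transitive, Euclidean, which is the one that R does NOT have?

Euclidean

Reflexive: yes — every world is R-related to itself.
Transitive: yes — every two-step R-path is closed by a direct edge.
Euclidean: no — w1 R w0 and w1 R w2, but not w0 R w2.
Only Euclidean fails.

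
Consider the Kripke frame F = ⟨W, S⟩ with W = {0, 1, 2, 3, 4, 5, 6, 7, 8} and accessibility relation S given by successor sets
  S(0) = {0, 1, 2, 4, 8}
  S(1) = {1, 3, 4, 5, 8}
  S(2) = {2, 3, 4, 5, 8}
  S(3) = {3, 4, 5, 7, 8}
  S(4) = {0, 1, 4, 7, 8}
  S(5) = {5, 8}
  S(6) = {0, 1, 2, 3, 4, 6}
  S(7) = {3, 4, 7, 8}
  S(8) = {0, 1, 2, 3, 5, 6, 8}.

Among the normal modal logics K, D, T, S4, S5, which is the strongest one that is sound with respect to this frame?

T

Serial (axiom D): yes — every world has a successor (e.g. 0 S 0).
Reflexive (axiom T): yes — every world is S-related to itself.
Transitive (axiom 4): no — 0 S 1 and 1 S 3, but not 0 S 3.
Euclidean (axiom 5): no — 0 S 1 and 0 S 2, but not 1 S 2.
So F validates K, D, T; S4 would additionally require S to be transitive. The strongest is T.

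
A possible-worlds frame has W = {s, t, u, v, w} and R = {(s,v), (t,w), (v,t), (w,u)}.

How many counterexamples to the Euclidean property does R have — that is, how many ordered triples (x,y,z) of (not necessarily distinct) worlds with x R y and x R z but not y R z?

4

Enumerating: (s,v,v), (t,w,w), (v,t,t), (w,u,u).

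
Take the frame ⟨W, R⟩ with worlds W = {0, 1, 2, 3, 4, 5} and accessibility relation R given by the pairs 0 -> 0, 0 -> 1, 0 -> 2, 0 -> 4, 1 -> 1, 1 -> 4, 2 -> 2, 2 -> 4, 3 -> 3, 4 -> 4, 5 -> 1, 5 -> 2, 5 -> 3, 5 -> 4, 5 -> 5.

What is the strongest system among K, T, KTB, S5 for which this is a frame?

Reflexive (axiom T): yes — every world is R-related to itself.
Symmetric (axiom B): no — 0 R 1 but not 1 R 0.
Euclidean (axiom 5): no — 0 R 1 and 0 R 2, but not 1 R 2.
So F validates K, T; KTB would additionally require R to be symmetric. The strongest is T.

T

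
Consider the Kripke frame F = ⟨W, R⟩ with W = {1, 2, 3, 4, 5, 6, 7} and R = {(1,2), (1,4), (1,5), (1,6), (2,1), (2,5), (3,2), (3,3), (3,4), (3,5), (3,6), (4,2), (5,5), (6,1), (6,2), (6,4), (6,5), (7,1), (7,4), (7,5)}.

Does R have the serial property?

Yes

Serial: yes — every world has a successor (e.g. 1 R 2).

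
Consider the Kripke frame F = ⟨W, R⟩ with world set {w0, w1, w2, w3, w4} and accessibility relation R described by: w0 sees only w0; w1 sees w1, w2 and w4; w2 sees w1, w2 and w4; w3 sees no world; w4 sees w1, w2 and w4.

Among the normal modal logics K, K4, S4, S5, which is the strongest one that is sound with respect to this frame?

Transitive (axiom 4): yes — every two-step R-path is closed by a direct edge.
Reflexive (axiom T): no — w3 is not related to itself.
Euclidean (axiom 5): yes — any two successors of a common world are R-related.
So F validates K, K4; S4 would additionally require R to be reflexive. The strongest is K4.

K4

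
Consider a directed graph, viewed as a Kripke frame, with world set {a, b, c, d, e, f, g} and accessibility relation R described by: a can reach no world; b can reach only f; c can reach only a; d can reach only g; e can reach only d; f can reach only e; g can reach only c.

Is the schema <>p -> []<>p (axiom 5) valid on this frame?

No

By correspondence theory, 5 is valid on a frame iff R is Euclidean.
Euclidean: no — b R f and b R f, but not f R f.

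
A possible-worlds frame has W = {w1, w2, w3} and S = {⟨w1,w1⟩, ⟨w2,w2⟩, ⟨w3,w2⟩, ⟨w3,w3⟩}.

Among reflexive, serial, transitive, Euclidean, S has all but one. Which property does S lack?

Reflexive: yes — every world is S-related to itself.
Serial: yes — every world has a successor (e.g. w1 S w1).
Transitive: yes — every two-step S-path is closed by a direct edge.
Euclidean: no — w3 S w2 and w3 S w3, but not w2 S w3.
Only Euclidean fails.

Euclidean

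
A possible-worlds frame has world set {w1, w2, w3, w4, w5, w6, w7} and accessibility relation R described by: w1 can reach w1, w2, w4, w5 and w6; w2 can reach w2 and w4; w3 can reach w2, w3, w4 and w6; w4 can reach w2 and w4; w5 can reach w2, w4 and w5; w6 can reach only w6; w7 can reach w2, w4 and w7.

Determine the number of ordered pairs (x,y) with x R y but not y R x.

Enumerating: (w1,w2), (w1,w4), (w1,w5), (w1,w6), (w3,w2), (w3,w4), (w3,w6), (w5,w2), (w5,w4), (w7,w2), (w7,w4).

11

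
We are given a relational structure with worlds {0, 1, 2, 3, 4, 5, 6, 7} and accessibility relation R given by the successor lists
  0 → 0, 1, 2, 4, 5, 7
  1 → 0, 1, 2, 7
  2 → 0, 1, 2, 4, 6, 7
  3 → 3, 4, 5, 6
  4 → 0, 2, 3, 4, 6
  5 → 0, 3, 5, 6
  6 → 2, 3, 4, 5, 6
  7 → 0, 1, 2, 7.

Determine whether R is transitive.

Transitive: no — 0 R 2 and 2 R 6, but not 0 R 6.

No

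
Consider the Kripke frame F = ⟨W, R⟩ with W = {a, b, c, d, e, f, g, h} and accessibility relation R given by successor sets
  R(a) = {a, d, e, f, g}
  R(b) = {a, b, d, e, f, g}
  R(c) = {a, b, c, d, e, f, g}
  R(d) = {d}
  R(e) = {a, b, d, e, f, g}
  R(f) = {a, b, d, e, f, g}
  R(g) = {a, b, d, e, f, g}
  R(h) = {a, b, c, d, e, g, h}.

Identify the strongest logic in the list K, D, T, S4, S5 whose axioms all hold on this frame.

T

Serial (axiom D): yes — every world has a successor (e.g. a R a).
Reflexive (axiom T): yes — every world is R-related to itself.
Transitive (axiom 4): no — a R e and e R b, but not a R b.
Euclidean (axiom 5): no — a R d and a R e, but not d R e.
So F validates K, D, T; S4 would additionally require R to be transitive. The strongest is T.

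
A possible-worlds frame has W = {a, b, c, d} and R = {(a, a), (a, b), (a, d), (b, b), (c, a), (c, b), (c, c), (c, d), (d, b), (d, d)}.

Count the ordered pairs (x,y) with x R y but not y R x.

6

Enumerating: (a,b), (a,d), (c,a), (c,b), (c,d), (d,b).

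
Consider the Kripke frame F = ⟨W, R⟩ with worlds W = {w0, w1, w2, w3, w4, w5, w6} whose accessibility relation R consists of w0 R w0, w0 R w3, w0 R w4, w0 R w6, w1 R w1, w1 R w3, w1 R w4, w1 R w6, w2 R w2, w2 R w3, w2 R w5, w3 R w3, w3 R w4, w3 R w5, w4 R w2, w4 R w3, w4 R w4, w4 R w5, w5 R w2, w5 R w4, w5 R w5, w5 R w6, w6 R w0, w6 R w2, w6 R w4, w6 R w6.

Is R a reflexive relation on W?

Yes

Reflexive: yes — every world is R-related to itself.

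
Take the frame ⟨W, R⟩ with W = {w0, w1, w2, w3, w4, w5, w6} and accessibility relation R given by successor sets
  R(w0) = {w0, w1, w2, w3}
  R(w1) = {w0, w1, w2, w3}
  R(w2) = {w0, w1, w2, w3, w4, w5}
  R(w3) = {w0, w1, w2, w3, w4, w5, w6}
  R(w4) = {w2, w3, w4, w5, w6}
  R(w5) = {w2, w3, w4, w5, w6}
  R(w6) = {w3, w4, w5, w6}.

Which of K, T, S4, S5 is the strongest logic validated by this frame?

T

Reflexive (axiom T): yes — every world is R-related to itself.
Transitive (axiom 4): no — w0 R w2 and w2 R w4, but not w0 R w4.
Euclidean (axiom 5): no — w2 R w0 and w2 R w4, but not w0 R w4.
So F validates K, T; S4 would additionally require R to be transitive. The strongest is T.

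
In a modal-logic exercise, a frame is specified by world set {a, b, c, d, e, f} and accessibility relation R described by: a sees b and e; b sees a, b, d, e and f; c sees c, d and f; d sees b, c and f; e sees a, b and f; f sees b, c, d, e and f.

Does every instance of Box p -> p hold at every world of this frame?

The schema T characterises exactly the reflexive frames.
Reflexive: no — a is not related to itself.

No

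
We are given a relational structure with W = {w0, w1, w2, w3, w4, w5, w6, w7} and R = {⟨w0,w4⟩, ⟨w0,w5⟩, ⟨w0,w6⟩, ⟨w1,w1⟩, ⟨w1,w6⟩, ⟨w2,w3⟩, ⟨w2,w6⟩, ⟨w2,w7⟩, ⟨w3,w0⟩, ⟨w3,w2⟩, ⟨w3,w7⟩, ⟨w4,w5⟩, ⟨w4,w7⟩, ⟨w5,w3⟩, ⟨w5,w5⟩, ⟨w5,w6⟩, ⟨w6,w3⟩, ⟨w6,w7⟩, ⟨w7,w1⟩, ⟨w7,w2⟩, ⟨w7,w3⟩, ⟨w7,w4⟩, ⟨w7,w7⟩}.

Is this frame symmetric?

Symmetric: no — w0 R w4 but not w4 R w0.

No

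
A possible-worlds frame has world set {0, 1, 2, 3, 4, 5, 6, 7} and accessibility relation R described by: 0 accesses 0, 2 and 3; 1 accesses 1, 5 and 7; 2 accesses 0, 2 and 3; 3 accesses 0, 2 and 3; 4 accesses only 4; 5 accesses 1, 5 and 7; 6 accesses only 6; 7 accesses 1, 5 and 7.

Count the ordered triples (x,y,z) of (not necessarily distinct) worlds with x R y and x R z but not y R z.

R is Euclidean; there are no such tuples.

0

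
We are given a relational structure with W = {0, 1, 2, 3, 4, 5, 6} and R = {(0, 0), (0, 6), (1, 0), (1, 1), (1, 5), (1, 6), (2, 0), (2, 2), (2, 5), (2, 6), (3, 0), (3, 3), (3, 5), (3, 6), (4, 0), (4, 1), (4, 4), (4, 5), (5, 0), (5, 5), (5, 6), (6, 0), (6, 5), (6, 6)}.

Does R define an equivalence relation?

No

Reflexive: yes — every world is R-related to itself.
Symmetric: no — 1 R 0 but not 0 R 1.
Transitive: no — 0 R 6 and 6 R 5, but not 0 R 5.
So R is not an equivalence relation.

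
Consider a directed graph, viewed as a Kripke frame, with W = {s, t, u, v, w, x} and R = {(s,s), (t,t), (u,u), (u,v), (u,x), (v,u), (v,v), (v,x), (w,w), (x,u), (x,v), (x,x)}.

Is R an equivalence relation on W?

Reflexive: yes — every world is R-related to itself.
Symmetric: yes — every pair in R has its reverse in R.
Transitive: yes — every two-step R-path is closed by a direct edge.
So R is an equivalence relation.

Yes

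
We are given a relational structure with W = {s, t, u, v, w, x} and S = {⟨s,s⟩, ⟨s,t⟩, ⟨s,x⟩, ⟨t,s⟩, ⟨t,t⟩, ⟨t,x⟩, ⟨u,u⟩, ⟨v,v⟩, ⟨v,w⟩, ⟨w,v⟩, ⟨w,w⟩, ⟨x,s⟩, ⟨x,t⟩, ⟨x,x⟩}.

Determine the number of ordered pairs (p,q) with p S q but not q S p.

S is symmetric; there are no such tuples.

0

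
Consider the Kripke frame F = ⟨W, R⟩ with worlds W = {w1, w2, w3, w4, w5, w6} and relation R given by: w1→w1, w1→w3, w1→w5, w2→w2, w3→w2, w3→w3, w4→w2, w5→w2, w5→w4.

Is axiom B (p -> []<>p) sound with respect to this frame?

No

By correspondence theory, B is valid on a frame iff R is symmetric.
Symmetric: no — w1 R w3 but not w3 R w1.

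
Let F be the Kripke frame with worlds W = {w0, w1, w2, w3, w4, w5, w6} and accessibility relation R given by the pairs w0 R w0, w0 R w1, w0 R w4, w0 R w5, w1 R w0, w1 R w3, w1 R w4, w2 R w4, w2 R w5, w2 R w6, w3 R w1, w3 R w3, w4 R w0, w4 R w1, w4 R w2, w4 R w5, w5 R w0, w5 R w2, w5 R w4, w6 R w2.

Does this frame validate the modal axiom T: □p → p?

By correspondence theory, T is valid on a frame iff R is reflexive.
Reflexive: no — w1 is not related to itself.

No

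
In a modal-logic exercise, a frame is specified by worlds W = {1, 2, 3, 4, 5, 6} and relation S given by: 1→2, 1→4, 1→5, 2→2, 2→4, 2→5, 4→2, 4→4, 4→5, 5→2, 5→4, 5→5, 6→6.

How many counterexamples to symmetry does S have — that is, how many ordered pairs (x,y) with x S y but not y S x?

3

Enumerating: (1,2), (1,4), (1,5).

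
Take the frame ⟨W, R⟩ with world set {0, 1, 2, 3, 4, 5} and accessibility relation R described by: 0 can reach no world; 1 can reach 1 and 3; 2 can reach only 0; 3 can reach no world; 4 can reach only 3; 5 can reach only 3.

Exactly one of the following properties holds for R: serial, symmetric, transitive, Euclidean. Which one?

Serial: no — 0 has no R-successor.
Symmetric: no — 1 R 3 but not 3 R 1.
Transitive: yes — every two-step R-path is closed by a direct edge.
Euclidean: no — 1 R 3 and 1 R 1, but not 3 R 1.
Only transitive holds.

transitive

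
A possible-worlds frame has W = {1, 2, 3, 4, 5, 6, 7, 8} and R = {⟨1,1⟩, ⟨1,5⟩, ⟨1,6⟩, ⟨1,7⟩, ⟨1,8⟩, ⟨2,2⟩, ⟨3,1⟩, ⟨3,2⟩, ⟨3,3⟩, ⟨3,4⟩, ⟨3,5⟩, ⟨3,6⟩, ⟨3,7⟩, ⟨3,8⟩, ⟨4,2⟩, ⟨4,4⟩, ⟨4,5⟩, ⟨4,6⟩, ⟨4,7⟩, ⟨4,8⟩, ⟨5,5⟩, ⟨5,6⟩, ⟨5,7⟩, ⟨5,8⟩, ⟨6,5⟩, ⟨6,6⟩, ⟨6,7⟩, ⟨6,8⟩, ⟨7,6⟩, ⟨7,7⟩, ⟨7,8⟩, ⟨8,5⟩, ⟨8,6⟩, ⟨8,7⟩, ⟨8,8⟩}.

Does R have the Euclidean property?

No

Euclidean: no — 1 R 7 and 1 R 5, but not 7 R 5.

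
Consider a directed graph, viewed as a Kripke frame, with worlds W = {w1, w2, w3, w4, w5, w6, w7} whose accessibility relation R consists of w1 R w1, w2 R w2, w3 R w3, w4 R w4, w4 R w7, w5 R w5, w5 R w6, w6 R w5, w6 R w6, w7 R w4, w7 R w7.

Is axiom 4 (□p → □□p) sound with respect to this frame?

The schema 4 characterises exactly the transitive frames.
Transitive: yes — every two-step R-path is closed by a direct edge.

Yes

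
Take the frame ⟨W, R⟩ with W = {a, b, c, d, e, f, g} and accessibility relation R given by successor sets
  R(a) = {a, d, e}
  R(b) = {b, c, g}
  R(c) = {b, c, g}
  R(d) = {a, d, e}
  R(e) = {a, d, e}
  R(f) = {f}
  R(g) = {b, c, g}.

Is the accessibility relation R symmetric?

Yes

Symmetric: yes — every pair in R has its reverse in R.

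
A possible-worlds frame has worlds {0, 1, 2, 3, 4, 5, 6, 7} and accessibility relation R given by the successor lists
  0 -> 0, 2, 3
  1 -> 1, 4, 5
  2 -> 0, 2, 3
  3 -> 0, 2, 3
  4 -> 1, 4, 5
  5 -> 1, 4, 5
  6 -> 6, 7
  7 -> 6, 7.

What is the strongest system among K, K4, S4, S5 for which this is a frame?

S5

Transitive (axiom 4): yes — every two-step R-path is closed by a direct edge.
Reflexive (axiom T): yes — every world is R-related to itself.
Euclidean (axiom 5): yes — any two successors of a common world are R-related.
So F validates K, K4, S4, S5. The strongest is S5.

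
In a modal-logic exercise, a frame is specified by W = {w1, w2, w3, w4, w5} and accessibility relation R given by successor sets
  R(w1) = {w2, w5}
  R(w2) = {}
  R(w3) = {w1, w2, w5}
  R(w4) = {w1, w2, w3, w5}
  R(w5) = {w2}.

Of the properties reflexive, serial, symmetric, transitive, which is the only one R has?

Reflexive: no — w1 is not related to itself.
Serial: no — w2 has no R-successor.
Symmetric: no — w1 R w2 but not w2 R w1.
Transitive: yes — every two-step R-path is closed by a direct edge.
Only transitive holds.

transitive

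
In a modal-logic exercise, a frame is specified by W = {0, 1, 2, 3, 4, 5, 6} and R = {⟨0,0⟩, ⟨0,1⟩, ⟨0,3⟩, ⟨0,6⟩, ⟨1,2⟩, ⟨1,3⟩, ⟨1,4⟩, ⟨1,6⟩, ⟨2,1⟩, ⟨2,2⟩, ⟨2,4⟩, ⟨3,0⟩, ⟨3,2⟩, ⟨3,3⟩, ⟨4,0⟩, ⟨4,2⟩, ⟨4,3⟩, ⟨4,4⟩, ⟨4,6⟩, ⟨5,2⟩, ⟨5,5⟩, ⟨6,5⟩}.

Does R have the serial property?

Yes

Serial: yes — every world has a successor (e.g. 0 R 0).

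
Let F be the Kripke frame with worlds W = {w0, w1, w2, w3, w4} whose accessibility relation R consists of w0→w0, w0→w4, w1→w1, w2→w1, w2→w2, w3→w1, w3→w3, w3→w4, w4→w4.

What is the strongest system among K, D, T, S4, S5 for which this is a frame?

Serial (axiom D): yes — every world has a successor (e.g. w0 R w0).
Reflexive (axiom T): yes — every world is R-related to itself.
Transitive (axiom 4): yes — every two-step R-path is closed by a direct edge.
Euclidean (axiom 5): no — w3 R w1 and w3 R w4, but not w1 R w4.
So F validates K, D, T, S4; S5 would additionally require R to be Euclidean. The strongest is S4.

S4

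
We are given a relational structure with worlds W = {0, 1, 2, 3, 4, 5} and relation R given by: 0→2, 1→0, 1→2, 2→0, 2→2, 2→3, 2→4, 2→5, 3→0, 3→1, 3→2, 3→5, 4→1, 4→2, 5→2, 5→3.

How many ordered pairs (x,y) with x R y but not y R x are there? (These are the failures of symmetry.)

5

Enumerating: (1,0), (1,2), (3,0), (3,1), (4,1).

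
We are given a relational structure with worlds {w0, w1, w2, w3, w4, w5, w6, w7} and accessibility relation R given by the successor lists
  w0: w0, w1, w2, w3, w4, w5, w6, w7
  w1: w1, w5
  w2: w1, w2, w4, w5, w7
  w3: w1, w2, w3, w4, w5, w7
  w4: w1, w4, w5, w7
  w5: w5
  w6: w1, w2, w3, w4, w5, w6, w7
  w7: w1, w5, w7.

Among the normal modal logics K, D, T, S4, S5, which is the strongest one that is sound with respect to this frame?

S4

Serial (axiom D): yes — every world has a successor (e.g. w0 R w0).
Reflexive (axiom T): yes — every world is R-related to itself.
Transitive (axiom 4): yes — every two-step R-path is closed by a direct edge.
Euclidean (axiom 5): no — w0 R w1 and w0 R w2, but not w1 R w2.
So F validates K, D, T, S4; S5 would additionally require R to be Euclidean. The strongest is S4.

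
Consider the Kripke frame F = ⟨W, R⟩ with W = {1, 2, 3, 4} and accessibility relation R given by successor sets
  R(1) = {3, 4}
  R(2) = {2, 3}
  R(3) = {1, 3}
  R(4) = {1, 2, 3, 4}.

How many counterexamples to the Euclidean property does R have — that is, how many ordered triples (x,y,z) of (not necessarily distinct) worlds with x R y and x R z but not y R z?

Enumerating: (1,3,4), (2,3,2), (3,1,1), (4,1,1), (4,1,2), (4,2,1), (4,2,4), (4,3,2), (4,3,4).

9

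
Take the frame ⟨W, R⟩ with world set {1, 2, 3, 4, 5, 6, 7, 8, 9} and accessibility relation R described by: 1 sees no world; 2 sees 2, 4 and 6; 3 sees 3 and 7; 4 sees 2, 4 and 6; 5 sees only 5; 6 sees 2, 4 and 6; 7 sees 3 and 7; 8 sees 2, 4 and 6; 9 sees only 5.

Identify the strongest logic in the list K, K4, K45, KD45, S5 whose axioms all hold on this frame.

Transitive (axiom 4): yes — every two-step R-path is closed by a direct edge.
Euclidean (axiom 5): yes — any two successors of a common world are R-related.
Serial (axiom D): no — 1 has no R-successor.
Reflexive (axiom T): no — 1 is not related to itself.
So F validates K, K4, K45; KD45 would additionally require R to be serial. The strongest is K45.

K45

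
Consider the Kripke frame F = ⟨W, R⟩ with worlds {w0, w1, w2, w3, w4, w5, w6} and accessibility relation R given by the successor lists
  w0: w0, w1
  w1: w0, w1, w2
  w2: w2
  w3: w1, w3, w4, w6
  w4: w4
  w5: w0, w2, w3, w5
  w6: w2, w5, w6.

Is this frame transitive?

No

Transitive: no — w0 R w1 and w1 R w2, but not w0 R w2.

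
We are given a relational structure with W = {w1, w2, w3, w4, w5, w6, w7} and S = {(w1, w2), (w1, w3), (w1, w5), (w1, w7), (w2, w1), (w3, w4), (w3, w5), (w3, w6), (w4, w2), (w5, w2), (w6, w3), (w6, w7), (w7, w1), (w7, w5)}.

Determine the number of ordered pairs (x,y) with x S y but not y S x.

8

Enumerating: (w1,w3), (w1,w5), (w3,w4), (w3,w5), (w4,w2), (w5,w2), (w6,w7), (w7,w5).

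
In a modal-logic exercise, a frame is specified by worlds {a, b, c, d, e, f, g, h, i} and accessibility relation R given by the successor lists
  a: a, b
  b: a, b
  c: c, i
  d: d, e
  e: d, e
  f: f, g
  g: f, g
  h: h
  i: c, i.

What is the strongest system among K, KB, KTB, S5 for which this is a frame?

Symmetric (axiom B): yes — every pair in R has its reverse in R.
Reflexive (axiom T): yes — every world is R-related to itself.
Euclidean (axiom 5): yes — any two successors of a common world are R-related.
So F validates K, KB, KTB, S5. The strongest is S5.

S5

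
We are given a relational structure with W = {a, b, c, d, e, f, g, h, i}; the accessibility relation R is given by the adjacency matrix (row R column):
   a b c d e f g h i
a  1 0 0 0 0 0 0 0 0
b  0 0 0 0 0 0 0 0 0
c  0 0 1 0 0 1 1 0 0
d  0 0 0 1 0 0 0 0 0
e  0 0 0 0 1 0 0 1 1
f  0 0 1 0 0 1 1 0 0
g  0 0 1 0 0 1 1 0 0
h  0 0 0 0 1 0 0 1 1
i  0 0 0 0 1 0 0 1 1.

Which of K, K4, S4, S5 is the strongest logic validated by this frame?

Transitive (axiom 4): yes — every two-step R-path is closed by a direct edge.
Reflexive (axiom T): no — b is not related to itself.
Euclidean (axiom 5): yes — any two successors of a common world are R-related.
So F validates K, K4; S4 would additionally require R to be reflexive. The strongest is K4.

K4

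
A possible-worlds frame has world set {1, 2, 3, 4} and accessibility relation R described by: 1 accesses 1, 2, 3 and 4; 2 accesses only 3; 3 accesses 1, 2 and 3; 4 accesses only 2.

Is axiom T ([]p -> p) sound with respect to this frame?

By correspondence theory, T is valid on a frame iff R is reflexive.
Reflexive: no — 2 is not related to itself.

No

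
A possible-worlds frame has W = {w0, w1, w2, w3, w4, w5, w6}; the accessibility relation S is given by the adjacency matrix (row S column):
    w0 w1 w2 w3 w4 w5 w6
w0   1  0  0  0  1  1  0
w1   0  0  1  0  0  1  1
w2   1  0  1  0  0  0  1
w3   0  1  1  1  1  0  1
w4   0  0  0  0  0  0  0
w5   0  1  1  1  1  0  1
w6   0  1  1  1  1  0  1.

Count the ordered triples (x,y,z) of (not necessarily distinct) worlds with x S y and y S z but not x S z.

Enumerating: (w0,w5,w1), (w0,w5,w2), (w0,w5,w3), (w0,w5,w6), (w1,w2,w0), (w1,w5,w1), (w1,w5,w3), (w1,w5,w4), (w1,w6,w1), (w1,w6,w3), (w1,w6,w4), (w2,w0,w4), … and 10 more.
Total: 22.

22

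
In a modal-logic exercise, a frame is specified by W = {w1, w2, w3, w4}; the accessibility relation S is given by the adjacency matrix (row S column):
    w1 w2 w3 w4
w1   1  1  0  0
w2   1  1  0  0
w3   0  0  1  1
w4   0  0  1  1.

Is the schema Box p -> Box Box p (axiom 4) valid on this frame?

The schema 4 characterises exactly the transitive frames.
Transitive: yes — every two-step S-path is closed by a direct edge.

Yes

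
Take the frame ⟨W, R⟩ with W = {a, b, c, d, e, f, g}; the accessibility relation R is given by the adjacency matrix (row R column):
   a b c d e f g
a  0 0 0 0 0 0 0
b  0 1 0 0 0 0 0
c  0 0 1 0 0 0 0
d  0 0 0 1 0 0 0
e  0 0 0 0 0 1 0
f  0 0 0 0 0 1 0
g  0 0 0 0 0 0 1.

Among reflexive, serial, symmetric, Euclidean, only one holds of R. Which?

Euclidean

Reflexive: no — a is not related to itself.
Serial: no — a has no R-successor.
Symmetric: no — e R f but not f R e.
Euclidean: yes — any two successors of a common world are R-related.
Only Euclidean holds.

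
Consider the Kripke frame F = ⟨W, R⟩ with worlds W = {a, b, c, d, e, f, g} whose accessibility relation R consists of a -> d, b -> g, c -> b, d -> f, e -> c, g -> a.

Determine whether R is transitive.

No

Transitive: no — a R d and d R f, but not a R f.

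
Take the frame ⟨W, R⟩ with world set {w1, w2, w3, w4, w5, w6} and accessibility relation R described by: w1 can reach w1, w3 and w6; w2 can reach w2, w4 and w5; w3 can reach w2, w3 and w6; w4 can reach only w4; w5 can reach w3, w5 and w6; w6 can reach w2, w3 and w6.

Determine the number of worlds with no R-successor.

R is serial; there are no such worlds.

0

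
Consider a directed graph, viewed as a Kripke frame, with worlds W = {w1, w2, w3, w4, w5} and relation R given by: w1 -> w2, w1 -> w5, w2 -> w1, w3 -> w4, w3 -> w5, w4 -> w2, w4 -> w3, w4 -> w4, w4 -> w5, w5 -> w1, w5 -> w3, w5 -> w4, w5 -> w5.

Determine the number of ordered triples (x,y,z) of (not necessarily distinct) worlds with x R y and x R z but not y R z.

17

Enumerating: (w1,w2,w2), (w1,w2,w5), (w1,w5,w2), (w2,w1,w1), (w4,w2,w2), (w4,w2,w3), (w4,w2,w4), (w4,w2,w5), (w4,w3,w2), (w4,w3,w3), (w4,w5,w2), (w5,w1,w1), (w5,w1,w3), (w5,w1,w4), (w5,w3,w1), (w5,w3,w3), (w5,w4,w1).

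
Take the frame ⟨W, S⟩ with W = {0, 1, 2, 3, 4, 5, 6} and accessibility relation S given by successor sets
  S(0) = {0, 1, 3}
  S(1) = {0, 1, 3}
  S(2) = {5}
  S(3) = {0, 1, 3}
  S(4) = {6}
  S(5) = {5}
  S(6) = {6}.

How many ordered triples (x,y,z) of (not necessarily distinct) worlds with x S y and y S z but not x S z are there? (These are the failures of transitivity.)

S is transitive; there are no such tuples.

0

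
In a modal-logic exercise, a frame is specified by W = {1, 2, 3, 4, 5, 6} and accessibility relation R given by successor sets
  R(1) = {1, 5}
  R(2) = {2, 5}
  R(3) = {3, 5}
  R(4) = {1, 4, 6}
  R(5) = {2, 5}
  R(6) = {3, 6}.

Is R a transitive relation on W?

Transitive: no — 1 R 5 and 5 R 2, but not 1 R 2.

No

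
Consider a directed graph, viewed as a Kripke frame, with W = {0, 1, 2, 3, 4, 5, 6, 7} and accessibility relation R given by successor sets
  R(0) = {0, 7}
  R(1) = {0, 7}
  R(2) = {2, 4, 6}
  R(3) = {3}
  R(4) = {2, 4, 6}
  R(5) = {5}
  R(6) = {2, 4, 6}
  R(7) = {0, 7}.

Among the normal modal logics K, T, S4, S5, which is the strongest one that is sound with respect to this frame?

K

Reflexive (axiom T): no — 1 is not related to itself.
Transitive (axiom 4): yes — every two-step R-path is closed by a direct edge.
Euclidean (axiom 5): yes — any two successors of a common world are R-related.
So F validates K; T would additionally require R to be reflexive. The strongest is K.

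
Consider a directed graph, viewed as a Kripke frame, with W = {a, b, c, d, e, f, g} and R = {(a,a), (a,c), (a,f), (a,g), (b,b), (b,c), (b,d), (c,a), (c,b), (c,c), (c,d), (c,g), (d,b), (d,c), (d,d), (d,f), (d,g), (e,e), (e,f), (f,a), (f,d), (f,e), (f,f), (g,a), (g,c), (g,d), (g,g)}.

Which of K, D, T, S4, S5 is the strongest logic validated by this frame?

Serial (axiom D): yes — every world has a successor (e.g. a R a).
Reflexive (axiom T): yes — every world is R-related to itself.
Transitive (axiom 4): no — a R c and c R b, but not a R b.
Euclidean (axiom 5): no — a R c and a R f, but not c R f.
So F validates K, D, T; S4 would additionally require R to be transitive. The strongest is T.

T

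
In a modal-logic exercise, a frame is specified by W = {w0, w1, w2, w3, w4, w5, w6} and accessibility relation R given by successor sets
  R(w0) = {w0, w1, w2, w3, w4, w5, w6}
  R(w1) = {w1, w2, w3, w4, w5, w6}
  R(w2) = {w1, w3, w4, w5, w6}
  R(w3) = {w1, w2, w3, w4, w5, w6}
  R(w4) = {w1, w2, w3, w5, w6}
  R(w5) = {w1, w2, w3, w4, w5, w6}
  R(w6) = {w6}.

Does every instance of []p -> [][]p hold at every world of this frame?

By correspondence theory, 4 is valid on a frame iff R is transitive.
Transitive: no — w2 R w1 and w1 R w2, but not w2 R w2.

No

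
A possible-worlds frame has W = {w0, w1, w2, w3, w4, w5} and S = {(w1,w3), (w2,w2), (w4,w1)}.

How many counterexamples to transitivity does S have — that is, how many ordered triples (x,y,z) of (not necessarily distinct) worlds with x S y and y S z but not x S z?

Enumerating: (w4,w1,w3).

1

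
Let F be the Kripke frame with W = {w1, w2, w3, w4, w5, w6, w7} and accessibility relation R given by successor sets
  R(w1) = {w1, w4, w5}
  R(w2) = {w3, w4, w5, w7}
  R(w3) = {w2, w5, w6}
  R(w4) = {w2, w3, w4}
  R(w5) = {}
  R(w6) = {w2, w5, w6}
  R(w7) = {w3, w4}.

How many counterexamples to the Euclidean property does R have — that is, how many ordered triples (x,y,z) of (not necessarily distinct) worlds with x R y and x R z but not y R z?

Enumerating: (w1,w4,w1), (w1,w4,w5), (w1,w5,w1), (w1,w5,w4), (w1,w5,w5), (w2,w3,w3), (w2,w3,w4), (w2,w3,w7), (w2,w4,w5), (w2,w4,w7), (w2,w5,w3), (w2,w5,w4), … and 19 more.
Total: 31.

31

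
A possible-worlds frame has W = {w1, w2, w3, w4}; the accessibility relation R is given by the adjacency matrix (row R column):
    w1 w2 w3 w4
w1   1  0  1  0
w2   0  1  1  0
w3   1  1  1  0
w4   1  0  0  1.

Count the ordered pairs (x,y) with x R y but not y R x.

1

Enumerating: (w4,w1).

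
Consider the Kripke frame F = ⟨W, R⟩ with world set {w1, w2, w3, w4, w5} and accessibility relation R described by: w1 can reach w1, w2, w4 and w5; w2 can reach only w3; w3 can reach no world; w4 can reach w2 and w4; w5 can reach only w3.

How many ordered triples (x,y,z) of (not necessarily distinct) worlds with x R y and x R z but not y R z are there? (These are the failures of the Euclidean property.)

Enumerating: (w1,w2,w1), (w1,w2,w2), (w1,w2,w4), (w1,w2,w5), (w1,w4,w1), (w1,w4,w5), (w1,w5,w1), (w1,w5,w2), (w1,w5,w4), (w1,w5,w5), (w2,w3,w3), (w4,w2,w2), (w4,w2,w4), (w5,w3,w3).

14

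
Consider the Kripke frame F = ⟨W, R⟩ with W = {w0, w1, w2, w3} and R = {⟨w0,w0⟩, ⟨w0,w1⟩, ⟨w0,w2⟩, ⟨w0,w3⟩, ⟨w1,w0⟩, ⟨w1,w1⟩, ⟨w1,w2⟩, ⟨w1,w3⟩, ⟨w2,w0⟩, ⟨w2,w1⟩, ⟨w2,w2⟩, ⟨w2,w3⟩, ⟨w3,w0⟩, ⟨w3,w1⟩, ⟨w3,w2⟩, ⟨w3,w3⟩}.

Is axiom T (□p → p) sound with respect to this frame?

The schema T characterises exactly the reflexive frames.
Reflexive: yes — every world is R-related to itself.

Yes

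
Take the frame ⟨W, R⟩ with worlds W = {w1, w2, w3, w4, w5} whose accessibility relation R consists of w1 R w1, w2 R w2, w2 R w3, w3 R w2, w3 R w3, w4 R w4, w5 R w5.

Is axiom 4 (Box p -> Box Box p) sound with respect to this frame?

Yes

Axiom 4 corresponds to the accessibility relation being transitive.
Transitive: yes — every two-step R-path is closed by a direct edge.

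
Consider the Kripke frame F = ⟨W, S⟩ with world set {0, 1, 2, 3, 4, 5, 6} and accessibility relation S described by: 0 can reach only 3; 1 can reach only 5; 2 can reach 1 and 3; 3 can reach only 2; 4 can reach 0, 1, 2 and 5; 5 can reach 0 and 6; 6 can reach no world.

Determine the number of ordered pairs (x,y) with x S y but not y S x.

Enumerating: (0,3), (1,5), (2,1), (4,0), (4,1), (4,2), (4,5), (5,0), (5,6).

9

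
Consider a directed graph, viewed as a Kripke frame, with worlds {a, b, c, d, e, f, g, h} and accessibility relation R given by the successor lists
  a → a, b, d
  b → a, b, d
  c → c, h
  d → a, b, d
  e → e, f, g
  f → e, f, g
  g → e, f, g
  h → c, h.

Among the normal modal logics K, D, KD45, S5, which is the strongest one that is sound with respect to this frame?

Serial (axiom D): yes — every world has a successor (e.g. a R a).
Euclidean (axiom 5): yes — any two successors of a common world are R-related.
Transitive (axiom 4): yes — every two-step R-path is closed by a direct edge.
Reflexive (axiom T): yes — every world is R-related to itself.
So F validates K, D, KD45, S5. The strongest is S5.

S5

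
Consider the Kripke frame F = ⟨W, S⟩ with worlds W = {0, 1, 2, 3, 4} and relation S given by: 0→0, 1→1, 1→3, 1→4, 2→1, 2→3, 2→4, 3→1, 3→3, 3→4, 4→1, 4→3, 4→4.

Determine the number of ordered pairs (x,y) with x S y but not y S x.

3

Enumerating: (2,1), (2,3), (2,4).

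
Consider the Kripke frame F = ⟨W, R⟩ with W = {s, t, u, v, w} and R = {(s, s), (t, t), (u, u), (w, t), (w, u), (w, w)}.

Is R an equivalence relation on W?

No

Reflexive: no — v is not related to itself.
Symmetric: no — w R t but not t R w.
Transitive: yes — every two-step R-path is closed by a direct edge.
So R is not an equivalence relation.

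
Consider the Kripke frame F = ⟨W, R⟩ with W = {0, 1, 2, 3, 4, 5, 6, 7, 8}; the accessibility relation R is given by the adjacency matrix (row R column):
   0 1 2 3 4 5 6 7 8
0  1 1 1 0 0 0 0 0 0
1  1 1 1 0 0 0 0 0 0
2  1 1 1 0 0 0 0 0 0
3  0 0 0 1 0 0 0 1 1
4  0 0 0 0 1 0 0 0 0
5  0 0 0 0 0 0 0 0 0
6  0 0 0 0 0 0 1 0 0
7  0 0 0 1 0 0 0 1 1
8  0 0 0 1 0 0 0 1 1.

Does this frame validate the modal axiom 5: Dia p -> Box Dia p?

Axiom 5 corresponds to the accessibility relation being Euclidean.
Euclidean: yes — any two successors of a common world are R-related.

Yes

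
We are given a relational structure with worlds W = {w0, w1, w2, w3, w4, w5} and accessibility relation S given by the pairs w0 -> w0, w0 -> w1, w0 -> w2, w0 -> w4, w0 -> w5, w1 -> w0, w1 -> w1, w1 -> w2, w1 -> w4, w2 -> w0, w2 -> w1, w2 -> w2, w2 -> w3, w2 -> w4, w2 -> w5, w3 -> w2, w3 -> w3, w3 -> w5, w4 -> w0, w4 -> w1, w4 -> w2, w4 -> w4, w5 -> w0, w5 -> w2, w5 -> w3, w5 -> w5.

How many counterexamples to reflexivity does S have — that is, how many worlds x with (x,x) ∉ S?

0

S is reflexive; there are no such worlds.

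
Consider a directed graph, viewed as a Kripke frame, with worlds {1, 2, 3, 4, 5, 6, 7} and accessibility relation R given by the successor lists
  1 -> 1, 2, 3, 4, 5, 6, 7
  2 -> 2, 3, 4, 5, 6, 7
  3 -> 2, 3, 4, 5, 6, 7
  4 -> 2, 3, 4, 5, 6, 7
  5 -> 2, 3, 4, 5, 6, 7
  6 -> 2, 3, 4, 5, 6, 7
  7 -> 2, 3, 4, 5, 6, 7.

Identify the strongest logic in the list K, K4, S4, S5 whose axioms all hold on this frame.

Transitive (axiom 4): yes — every two-step R-path is closed by a direct edge.
Reflexive (axiom T): yes — every world is R-related to itself.
Euclidean (axiom 5): no — 1 R 2 and 1 R 1, but not 2 R 1.
So F validates K, K4, S4; S5 would additionally require R to be Euclidean. The strongest is S4.

S4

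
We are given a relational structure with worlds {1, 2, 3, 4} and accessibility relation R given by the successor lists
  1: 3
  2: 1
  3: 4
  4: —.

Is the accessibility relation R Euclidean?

Euclidean: no — 1 R 3 and 1 R 3, but not 3 R 3.

No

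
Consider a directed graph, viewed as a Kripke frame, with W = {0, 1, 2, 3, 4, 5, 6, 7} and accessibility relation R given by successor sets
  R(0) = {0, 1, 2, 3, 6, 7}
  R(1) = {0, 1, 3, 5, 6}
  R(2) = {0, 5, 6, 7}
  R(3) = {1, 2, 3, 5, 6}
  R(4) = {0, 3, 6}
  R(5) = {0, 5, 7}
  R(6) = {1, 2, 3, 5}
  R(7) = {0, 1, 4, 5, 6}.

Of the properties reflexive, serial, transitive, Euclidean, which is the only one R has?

Reflexive: no — 2 is not related to itself.
Serial: yes — every world has a successor (e.g. 0 R 0).
Transitive: no — 0 R 1 and 1 R 5, but not 0 R 5.
Euclidean: no — 0 R 1 and 0 R 2, but not 1 R 2.
Only serial holds.

serial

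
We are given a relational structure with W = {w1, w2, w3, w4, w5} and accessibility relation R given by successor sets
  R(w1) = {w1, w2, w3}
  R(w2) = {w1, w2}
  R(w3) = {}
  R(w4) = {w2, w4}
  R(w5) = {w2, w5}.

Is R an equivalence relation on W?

Reflexive: no — w3 is not related to itself.
Symmetric: no — w1 R w3 but not w3 R w1.
Transitive: no — w2 R w1 and w1 R w3, but not w2 R w3.
So R is not an equivalence relation.

No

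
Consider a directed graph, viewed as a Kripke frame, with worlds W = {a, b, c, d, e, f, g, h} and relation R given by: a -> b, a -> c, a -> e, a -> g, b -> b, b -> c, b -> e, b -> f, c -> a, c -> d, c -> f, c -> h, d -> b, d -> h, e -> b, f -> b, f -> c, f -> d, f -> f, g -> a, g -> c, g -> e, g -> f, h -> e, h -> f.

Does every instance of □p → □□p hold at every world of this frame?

No

By correspondence theory, 4 is valid on a frame iff R is transitive.
Transitive: no — a R b and b R f, but not a R f.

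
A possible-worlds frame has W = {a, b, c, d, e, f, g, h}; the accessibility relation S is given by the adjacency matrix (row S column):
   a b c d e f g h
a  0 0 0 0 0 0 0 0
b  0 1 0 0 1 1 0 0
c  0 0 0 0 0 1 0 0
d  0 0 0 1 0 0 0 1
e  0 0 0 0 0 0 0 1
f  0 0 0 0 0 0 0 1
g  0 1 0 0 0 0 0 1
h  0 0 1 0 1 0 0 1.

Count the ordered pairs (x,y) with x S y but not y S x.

8

Enumerating: (b,e), (b,f), (c,f), (d,h), (f,h), (g,b), (g,h), (h,c).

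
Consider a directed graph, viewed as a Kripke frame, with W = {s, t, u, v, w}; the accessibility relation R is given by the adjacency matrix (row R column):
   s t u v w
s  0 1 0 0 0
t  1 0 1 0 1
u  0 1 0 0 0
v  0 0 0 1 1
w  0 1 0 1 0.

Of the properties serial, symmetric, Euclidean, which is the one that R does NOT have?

Euclidean

Serial: yes — every world has a successor (e.g. s R t).
Symmetric: yes — every pair in R has its reverse in R.
Euclidean: no — t R s and t R u, but not s R u.
Only Euclidean fails.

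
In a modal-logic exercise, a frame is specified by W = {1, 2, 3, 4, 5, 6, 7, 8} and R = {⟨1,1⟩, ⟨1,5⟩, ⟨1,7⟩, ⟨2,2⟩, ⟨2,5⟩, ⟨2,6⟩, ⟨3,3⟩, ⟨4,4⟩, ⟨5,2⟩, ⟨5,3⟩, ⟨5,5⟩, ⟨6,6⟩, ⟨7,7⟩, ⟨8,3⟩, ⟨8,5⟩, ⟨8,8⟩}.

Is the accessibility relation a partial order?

Reflexive: yes — every world is R-related to itself.
Transitive: no — 1 R 5 and 5 R 2, but not 1 R 2.
Antisymmetric: no — 2 R 5 and 5 R 2 with 2 ≠ 5.
So R is not a partial order.

No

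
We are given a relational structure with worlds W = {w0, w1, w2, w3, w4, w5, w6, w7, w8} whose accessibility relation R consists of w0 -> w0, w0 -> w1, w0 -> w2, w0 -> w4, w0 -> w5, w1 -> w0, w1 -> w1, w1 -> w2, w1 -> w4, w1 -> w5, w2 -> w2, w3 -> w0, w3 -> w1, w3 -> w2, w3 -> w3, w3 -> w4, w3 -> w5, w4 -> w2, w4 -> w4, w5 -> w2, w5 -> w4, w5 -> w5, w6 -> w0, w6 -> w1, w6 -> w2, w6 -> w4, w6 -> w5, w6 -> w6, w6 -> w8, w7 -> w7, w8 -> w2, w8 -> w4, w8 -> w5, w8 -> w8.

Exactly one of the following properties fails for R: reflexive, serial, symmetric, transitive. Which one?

symmetric

Reflexive: yes — every world is R-related to itself.
Serial: yes — every world has a successor (e.g. w0 R w0).
Symmetric: no — w0 R w2 but not w2 R w0.
Transitive: yes — every two-step R-path is closed by a direct edge.
Only symmetric fails.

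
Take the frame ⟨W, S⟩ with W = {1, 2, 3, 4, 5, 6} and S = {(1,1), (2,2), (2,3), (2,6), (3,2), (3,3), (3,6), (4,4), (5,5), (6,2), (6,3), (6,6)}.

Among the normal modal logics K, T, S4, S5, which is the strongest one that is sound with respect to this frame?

Reflexive (axiom T): yes — every world is S-related to itself.
Transitive (axiom 4): yes — every two-step S-path is closed by a direct edge.
Euclidean (axiom 5): yes — any two successors of a common world are S-related.
So F validates K, T, S4, S5. The strongest is S5.

S5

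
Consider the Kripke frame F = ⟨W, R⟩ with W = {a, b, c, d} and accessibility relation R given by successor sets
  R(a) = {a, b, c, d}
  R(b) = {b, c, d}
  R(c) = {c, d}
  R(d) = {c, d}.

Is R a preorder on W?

Yes

Reflexive: yes — every world is R-related to itself.
Transitive: yes — every two-step R-path is closed by a direct edge.
So R is a preorder.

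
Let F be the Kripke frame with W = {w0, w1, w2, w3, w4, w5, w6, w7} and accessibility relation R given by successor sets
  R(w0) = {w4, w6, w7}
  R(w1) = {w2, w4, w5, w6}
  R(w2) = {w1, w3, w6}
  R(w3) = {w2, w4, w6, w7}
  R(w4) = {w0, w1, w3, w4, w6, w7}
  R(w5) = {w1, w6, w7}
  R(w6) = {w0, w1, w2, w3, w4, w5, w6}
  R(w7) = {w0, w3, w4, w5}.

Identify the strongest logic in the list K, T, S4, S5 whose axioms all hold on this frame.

K

Reflexive (axiom T): no — w0 is not related to itself.
Transitive (axiom 4): no — w0 R w4 and w4 R w1, but not w0 R w1.
Euclidean (axiom 5): no — w0 R w6 and w0 R w7, but not w6 R w7.
So F validates K; T would additionally require R to be reflexive. The strongest is K.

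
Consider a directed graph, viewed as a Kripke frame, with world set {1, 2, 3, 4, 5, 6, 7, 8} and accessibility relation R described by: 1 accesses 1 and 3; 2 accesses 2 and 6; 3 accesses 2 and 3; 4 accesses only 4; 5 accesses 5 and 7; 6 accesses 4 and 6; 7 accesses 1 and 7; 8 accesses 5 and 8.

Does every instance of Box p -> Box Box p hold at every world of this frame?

No

Axiom 4 corresponds to the accessibility relation being transitive.
Transitive: no — 1 R 3 and 3 R 2, but not 1 R 2.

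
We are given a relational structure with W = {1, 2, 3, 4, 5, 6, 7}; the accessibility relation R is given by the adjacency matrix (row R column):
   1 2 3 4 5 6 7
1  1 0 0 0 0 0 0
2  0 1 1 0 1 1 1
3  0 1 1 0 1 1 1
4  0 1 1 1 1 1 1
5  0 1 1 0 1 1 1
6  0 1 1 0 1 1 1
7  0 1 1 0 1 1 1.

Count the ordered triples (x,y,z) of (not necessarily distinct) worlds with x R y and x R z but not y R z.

Enumerating: (4,2,4), (4,3,4), (4,5,4), (4,6,4), (4,7,4).

5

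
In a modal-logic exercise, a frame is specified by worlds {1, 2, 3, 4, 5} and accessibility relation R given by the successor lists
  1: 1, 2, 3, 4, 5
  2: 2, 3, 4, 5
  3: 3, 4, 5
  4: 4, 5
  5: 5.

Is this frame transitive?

Transitive: yes — every two-step R-path is closed by a direct edge.

Yes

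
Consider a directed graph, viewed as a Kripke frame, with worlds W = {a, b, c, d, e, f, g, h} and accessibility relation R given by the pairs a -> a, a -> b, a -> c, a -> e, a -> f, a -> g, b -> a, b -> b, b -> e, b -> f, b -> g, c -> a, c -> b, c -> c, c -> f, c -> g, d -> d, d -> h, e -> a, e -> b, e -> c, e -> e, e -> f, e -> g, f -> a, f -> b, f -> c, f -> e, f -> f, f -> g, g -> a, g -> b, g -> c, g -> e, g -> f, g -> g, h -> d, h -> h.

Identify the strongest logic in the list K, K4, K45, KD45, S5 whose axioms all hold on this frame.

K

Transitive (axiom 4): no — b R a and a R c, but not b R c.
Euclidean (axiom 5): no — a R b and a R c, but not b R c.
Serial (axiom D): yes — every world has a successor (e.g. a R a).
Reflexive (axiom T): yes — every world is R-related to itself.
So F validates K; K4 would additionally require R to be transitive. The strongest is K.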